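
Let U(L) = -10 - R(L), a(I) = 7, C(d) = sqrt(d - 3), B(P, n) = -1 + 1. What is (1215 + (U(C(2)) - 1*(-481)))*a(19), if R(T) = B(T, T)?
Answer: 11802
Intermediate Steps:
B(P, n) = 0
R(T) = 0
C(d) = sqrt(-3 + d)
U(L) = -10 (U(L) = -10 - 1*0 = -10 + 0 = -10)
(1215 + (U(C(2)) - 1*(-481)))*a(19) = (1215 + (-10 - 1*(-481)))*7 = (1215 + (-10 + 481))*7 = (1215 + 471)*7 = 1686*7 = 11802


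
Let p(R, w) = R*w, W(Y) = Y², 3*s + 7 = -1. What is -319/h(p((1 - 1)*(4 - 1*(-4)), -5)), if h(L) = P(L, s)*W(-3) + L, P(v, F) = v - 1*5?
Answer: 319/45 ≈ 7.0889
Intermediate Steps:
s = -8/3 (s = -7/3 + (⅓)*(-1) = -7/3 - ⅓ = -8/3 ≈ -2.6667)
P(v, F) = -5 + v (P(v, F) = v - 5 = -5 + v)
h(L) = -45 + 10*L (h(L) = (-5 + L)*(-3)² + L = (-5 + L)*9 + L = (-45 + 9*L) + L = -45 + 10*L)
-319/h(p((1 - 1)*(4 - 1*(-4)), -5)) = -319/(-45 + 10*(((1 - 1)*(4 - 1*(-4)))*(-5))) = -319/(-45 + 10*((0*(4 + 4))*(-5))) = -319/(-45 + 10*((0*8)*(-5))) = -319/(-45 + 10*(0*(-5))) = -319/(-45 + 10*0) = -319/(-45 + 0) = -319/(-45) = -319*(-1/45) = 319/45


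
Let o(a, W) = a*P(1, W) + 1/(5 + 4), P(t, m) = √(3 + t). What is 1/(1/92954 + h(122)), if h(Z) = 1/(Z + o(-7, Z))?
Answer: 90444242/837559 ≈ 107.99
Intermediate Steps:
o(a, W) = ⅑ + 2*a (o(a, W) = a*√(3 + 1) + 1/(5 + 4) = a*√4 + 1/9 = a*2 + ⅑ = 2*a + ⅑ = ⅑ + 2*a)
h(Z) = 1/(-125/9 + Z) (h(Z) = 1/(Z + (⅑ + 2*(-7))) = 1/(Z + (⅑ - 14)) = 1/(Z - 125/9) = 1/(-125/9 + Z))
1/(1/92954 + h(122)) = 1/(1/92954 + 9/(-125 + 9*122)) = 1/(1/92954 + 9/(-125 + 1098)) = 1/(1/92954 + 9/973) = 1/(837559/90444242) = 90444242/837559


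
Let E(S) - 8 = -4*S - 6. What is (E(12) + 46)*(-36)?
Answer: 0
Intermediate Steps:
E(S) = 2 - 4*S (E(S) = 8 + (-4*S - 6) = 8 + (-6 - 4*S) = 2 - 4*S)
(E(12) + 46)*(-36) = ((2 - 4*12) + 46)*(-36) = ((2 - 48) + 46)*(-36) = (-46 + 46)*(-36) = 0*(-36) = 0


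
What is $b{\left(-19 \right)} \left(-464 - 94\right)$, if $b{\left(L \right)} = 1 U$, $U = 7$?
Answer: $-3906$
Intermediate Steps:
$b{\left(L \right)} = 7$ ($b{\left(L \right)} = 1 \cdot 7 = 7$)
$b{\left(-19 \right)} \left(-464 - 94\right) = 7 \left(-464 - 94\right) = 7 \left(-558\right) = -3906$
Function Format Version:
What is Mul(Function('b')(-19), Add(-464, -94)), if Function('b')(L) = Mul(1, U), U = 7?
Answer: -3906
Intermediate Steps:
Function('b')(L) = 7 (Function('b')(L) = Mul(1, 7) = 7)
Mul(Function('b')(-19), Add(-464, -94)) = Mul(7, Add(-464, -94)) = Mul(7, -558) = -3906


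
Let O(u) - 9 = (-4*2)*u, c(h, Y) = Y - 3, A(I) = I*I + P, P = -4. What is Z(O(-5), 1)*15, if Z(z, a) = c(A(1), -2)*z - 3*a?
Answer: -3720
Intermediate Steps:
A(I) = -4 + I² (A(I) = I*I - 4 = I² - 4 = -4 + I²)
c(h, Y) = -3 + Y
O(u) = 9 - 8*u (O(u) = 9 + (-4*2)*u = 9 - 8*u)
Z(z, a) = -5*z - 3*a (Z(z, a) = (-3 - 2)*z - 3*a = -5*z - 3*a)
Z(O(-5), 1)*15 = (-5*(9 - 8*(-5)) - 3*1)*15 = (-5*(9 + 40) - 3)*15 = (-5*49 - 3)*15 = (-245 - 3)*15 = -248*15 = -3720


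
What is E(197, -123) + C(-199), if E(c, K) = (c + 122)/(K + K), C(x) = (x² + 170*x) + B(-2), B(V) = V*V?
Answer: 1420331/246 ≈ 5773.7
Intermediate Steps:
B(V) = V²
C(x) = 4 + x² + 170*x (C(x) = (x² + 170*x) + (-2)² = (x² + 170*x) + 4 = 4 + x² + 170*x)
E(c, K) = (122 + c)/(2*K) (E(c, K) = (122 + c)/((2*K)) = (122 + c)*(1/(2*K)) = (122 + c)/(2*K))
E(197, -123) + C(-199) = (½)*(122 + 197)/(-123) + (4 + (-199)² + 170*(-199)) = (½)*(-1/123)*319 + (4 + 39601 - 33830) = -319/246 + 5775 = 1420331/246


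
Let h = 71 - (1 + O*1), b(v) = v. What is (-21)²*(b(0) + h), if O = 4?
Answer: 29106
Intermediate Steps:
h = 66 (h = 71 - (1 + 4*1) = 71 - (1 + 4) = 71 - 1*5 = 71 - 5 = 66)
(-21)²*(b(0) + h) = (-21)²*(0 + 66) = 441*66 = 29106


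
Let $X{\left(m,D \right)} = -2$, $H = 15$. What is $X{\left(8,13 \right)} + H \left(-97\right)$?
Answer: $-1457$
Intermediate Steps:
$X{\left(8,13 \right)} + H \left(-97\right) = -2 + 15 \left(-97\right) = -2 - 1455 = -1457$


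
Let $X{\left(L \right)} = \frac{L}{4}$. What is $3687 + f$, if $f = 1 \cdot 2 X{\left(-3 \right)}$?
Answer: $\frac{7371}{2} \approx 3685.5$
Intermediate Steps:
$X{\left(L \right)} = \frac{L}{4}$ ($X{\left(L \right)} = L \frac{1}{4} = \frac{L}{4}$)
$f = - \frac{3}{2}$ ($f = 1 \cdot 2 \cdot \frac{1}{4} \left(-3\right) = 2 \left(- \frac{3}{4}\right) = - \frac{3}{2} \approx -1.5$)
$3687 + f = 3687 - \frac{3}{2} = \frac{7371}{2}$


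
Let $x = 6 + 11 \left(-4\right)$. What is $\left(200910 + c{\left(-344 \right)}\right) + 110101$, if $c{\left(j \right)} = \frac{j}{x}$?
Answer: $\frac{5909381}{19} \approx 3.1102 \cdot 10^{5}$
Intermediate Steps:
$x = -38$ ($x = 6 - 44 = -38$)
$c{\left(j \right)} = - \frac{j}{38}$ ($c{\left(j \right)} = \frac{j}{-38} = j \left(- \frac{1}{38}\right) = - \frac{j}{38}$)
$\left(200910 + c{\left(-344 \right)}\right) + 110101 = \left(200910 - - \frac{172}{19}\right) + 110101 = \left(200910 + \frac{172}{19}\right) + 110101 = \frac{3817462}{19} + 110101 = \frac{5909381}{19}$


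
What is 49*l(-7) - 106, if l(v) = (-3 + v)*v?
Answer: 3324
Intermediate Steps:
l(v) = v*(-3 + v)
49*l(-7) - 106 = 49*(-7*(-3 - 7)) - 106 = 49*(-7*(-10)) - 106 = 49*70 - 106 = 3430 - 106 = 3324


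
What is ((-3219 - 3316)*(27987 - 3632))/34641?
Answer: -159159925/34641 ≈ -4594.6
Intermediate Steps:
((-3219 - 3316)*(27987 - 3632))/34641 = -6535*24355*(1/34641) = -159159925*1/34641 = -159159925/34641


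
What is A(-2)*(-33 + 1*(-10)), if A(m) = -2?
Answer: 86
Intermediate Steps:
A(-2)*(-33 + 1*(-10)) = -2*(-33 + 1*(-10)) = -2*(-33 - 10) = -2*(-43) = 86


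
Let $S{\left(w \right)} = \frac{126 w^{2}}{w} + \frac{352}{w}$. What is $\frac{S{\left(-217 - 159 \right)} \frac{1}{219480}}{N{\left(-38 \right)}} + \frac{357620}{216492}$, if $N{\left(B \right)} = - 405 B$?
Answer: $\frac{1182791795062661}{716031361601100} \approx 1.6519$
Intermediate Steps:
$S{\left(w \right)} = 126 w + \frac{352}{w}$
$\frac{S{\left(-217 - 159 \right)} \frac{1}{219480}}{N{\left(-38 \right)}} + \frac{357620}{216492} = \frac{\left(126 \left(-217 - 159\right) + \frac{352}{-217 - 159}\right) \frac{1}{219480}}{\left(-405\right) \left(-38\right)} + \frac{357620}{216492} = \frac{\left(126 \left(-217 - 159\right) + \frac{352}{-217 - 159}\right) \frac{1}{219480}}{15390} + 357620 \cdot \frac{1}{216492} = \left(126 \left(-376\right) + \frac{352}{-376}\right) \frac{1}{219480} \cdot \frac{1}{15390} + \frac{89405}{54123} = \left(-47376 + 352 \left(- \frac{1}{376}\right)\right) \frac{1}{219480} \cdot \frac{1}{15390} + \frac{89405}{54123} = \left(-47376 - \frac{44}{47}\right) \frac{1}{219480} \cdot \frac{1}{15390} + \frac{89405}{54123} = \left(- \frac{2226716}{47}\right) \frac{1}{219480} \cdot \frac{1}{15390} + \frac{89405}{54123} = \left(- \frac{556679}{2578890}\right) \frac{1}{15390} + \frac{89405}{54123} = - \frac{556679}{39689117100} + \frac{89405}{54123} = \frac{1182791795062661}{716031361601100}$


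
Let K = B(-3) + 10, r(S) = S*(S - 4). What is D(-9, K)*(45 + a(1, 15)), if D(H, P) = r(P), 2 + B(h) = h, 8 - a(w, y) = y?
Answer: 190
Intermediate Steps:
a(w, y) = 8 - y
r(S) = S*(-4 + S)
B(h) = -2 + h
K = 5 (K = (-2 - 3) + 10 = -5 + 10 = 5)
D(H, P) = P*(-4 + P)
D(-9, K)*(45 + a(1, 15)) = (5*(-4 + 5))*(45 + (8 - 1*15)) = (5*1)*(45 + (8 - 15)) = 5*(45 - 7) = 5*38 = 190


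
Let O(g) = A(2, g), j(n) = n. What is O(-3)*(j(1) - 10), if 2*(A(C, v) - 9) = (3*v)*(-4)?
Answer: -243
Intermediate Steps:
A(C, v) = 9 - 6*v (A(C, v) = 9 + ((3*v)*(-4))/2 = 9 + (-12*v)/2 = 9 - 6*v)
O(g) = 9 - 6*g
O(-3)*(j(1) - 10) = (9 - 6*(-3))*(1 - 10) = (9 + 18)*(-9) = 27*(-9) = -243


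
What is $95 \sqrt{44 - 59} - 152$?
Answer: $-152 + 95 i \sqrt{15} \approx -152.0 + 367.93 i$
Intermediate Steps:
$95 \sqrt{44 - 59} - 152 = 95 \sqrt{-15} - 152 = 95 i \sqrt{15} - 152 = -152 + 95 i \sqrt{15}$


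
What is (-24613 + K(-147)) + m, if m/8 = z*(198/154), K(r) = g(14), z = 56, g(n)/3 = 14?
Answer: -23995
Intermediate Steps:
g(n) = 42 (g(n) = 3*14 = 42)
K(r) = 42
m = 576 (m = 8*(56*(198/154)) = 8*(56*(198*(1/154))) = 8*(56*(9/7)) = 8*72 = 576)
(-24613 + K(-147)) + m = (-24613 + 42) + 576 = -24571 + 576 = -23995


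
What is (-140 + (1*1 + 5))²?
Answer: 17956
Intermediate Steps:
(-140 + (1*1 + 5))² = (-140 + (1 + 5))² = (-140 + 6)² = (-134)² = 17956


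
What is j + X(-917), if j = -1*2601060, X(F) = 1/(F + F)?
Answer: -4770344041/1834 ≈ -2.6011e+6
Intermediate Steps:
X(F) = 1/(2*F)
j = -2601060
j + X(-917) = -2601060 + (1/2)/(-917) = -2601060 + (1/2)*(-1/917) = -2601060 - 1/1834 = -4770344041/1834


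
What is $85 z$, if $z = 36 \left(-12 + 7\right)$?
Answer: $-15300$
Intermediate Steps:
$z = -180$ ($z = 36 \left(-5\right) = -180$)
$85 z = 85 \left(-180\right) = -15300$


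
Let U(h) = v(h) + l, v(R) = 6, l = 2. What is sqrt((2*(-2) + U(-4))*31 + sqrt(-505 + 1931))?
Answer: sqrt(124 + sqrt(1426)) ≈ 12.719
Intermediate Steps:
U(h) = 8 (U(h) = 6 + 2 = 8)
sqrt((2*(-2) + U(-4))*31 + sqrt(-505 + 1931)) = sqrt((2*(-2) + 8)*31 + sqrt(-505 + 1931)) = sqrt((-4 + 8)*31 + sqrt(1426)) = sqrt(4*31 + sqrt(1426)) = sqrt(124 + sqrt(1426))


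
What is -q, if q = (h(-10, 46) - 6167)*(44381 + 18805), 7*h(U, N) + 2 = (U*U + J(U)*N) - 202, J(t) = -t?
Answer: 2705182218/7 ≈ 3.8645e+8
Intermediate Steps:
h(U, N) = -204/7 + U**2/7 - N*U/7 (h(U, N) = -2/7 + ((U*U + (-U)*N) - 202)/7 = -2/7 + ((U**2 - N*U) - 202)/7 = -2/7 + (-202 + U**2 - N*U)/7 = -2/7 + (-202/7 + U**2/7 - N*U/7) = -204/7 + U**2/7 - N*U/7)
q = -2705182218/7 (q = ((-204/7 + (1/7)*(-10)**2 - 1/7*46*(-10)) - 6167)*(44381 + 18805) = ((-204/7 + (1/7)*100 + 460/7) - 6167)*63186 = ((-204/7 + 100/7 + 460/7) - 6167)*63186 = (356/7 - 6167)*63186 = -42813/7*63186 = -2705182218/7 ≈ -3.8645e+8)
-q = -1*(-2705182218/7) = 2705182218/7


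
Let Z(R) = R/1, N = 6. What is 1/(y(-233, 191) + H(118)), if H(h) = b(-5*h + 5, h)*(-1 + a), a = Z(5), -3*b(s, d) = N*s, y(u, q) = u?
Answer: 1/4447 ≈ 0.00022487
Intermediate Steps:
Z(R) = R (Z(R) = R*1 = R)
b(s, d) = -2*s
a = 5
H(h) = -40 + 40*h (H(h) = (-2*(-5*h + 5))*(-1 + 5) = -2*(5 - 5*h)*4 = (-10 + 10*h)*4 = -40 + 40*h)
1/(y(-233, 191) + H(118)) = 1/(-233 + (-40 + 40*118)) = 1/(-233 + (-40 + 4720)) = 1/(-233 + 4680) = 1/4447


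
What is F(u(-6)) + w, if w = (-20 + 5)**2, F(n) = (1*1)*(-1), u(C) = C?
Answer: 224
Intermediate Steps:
F(n) = -1 (F(n) = 1*(-1) = -1)
w = 225 (w = (-15)**2 = 225)
F(u(-6)) + w = -1 + 225 = 224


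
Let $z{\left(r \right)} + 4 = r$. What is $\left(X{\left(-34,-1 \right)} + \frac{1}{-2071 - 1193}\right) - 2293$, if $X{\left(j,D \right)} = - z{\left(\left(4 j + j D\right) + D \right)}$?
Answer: $- \frac{7135105}{3264} \approx -2186.0$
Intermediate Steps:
$z{\left(r \right)} = -4 + r$
$X{\left(j,D \right)} = 4 - D - 4 j - D j$ ($X{\left(j,D \right)} = - (-4 + \left(\left(4 j + j D\right) + D\right)) = - (-4 + \left(\left(4 j + D j\right) + D\right)) = - (-4 + \left(D + 4 j + D j\right)) = - (-4 + D + 4 j + D j) = 4 - D - 4 j - D j$)
$\left(X{\left(-34,-1 \right)} + \frac{1}{-2071 - 1193}\right) - 2293 = \left(\left(4 - -1 - -136 - \left(-1\right) \left(-34\right)\right) + \frac{1}{-2071 - 1193}\right) - 2293 = \left(\left(4 + 1 + 136 - 34\right) + \frac{1}{-3264}\right) - 2293 = \left(107 - \frac{1}{3264}\right) - 2293 = \frac{349247}{3264} - 2293 = - \frac{7135105}{3264}$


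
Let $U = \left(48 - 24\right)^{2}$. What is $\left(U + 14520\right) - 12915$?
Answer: $2181$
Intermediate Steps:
$U = 576$ ($U = 24^{2} = 576$)
$\left(U + 14520\right) - 12915 = \left(576 + 14520\right) - 12915 = 15096 - 12915 = 2181$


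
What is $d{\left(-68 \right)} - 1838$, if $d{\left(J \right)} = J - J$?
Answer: $-1838$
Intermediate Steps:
$d{\left(J \right)} = 0$
$d{\left(-68 \right)} - 1838 = 0 - 1838 = -1838$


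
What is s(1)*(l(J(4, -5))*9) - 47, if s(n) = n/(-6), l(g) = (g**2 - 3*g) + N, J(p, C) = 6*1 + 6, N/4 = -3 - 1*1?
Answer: -185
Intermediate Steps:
N = -16 (N = 4*(-3 - 1*1) = 4*(-3 - 1) = 4*(-4) = -16)
J(p, C) = 12 (J(p, C) = 6 + 6 = 12)
l(g) = -16 + g**2 - 3*g (l(g) = (g**2 - 3*g) - 16 = -16 + g**2 - 3*g)
s(n) = -n/6 (s(n) = n*(-1/6) = -n/6)
s(1)*(l(J(4, -5))*9) - 47 = (-1/6*1)*((-16 + 12**2 - 3*12)*9) - 47 = -(-16 + 144 - 36)*9/6 - 47 = -46*9/3 - 47 = -1/6*828 - 47 = -138 - 47 = -185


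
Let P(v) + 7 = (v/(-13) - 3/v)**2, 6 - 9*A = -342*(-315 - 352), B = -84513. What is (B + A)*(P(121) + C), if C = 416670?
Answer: -113283369731378675/2474329 ≈ -4.5783e+10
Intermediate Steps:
A = -76036/3 (A = 2/3 - (-38)*(-315 - 352) = 2/3 - (-38)*(-667) = 2/3 - 1/9*228114 = 2/3 - 25346 = -76036/3 ≈ -25345.)
P(v) = -7 + (-3/v - v/13)**2 (P(v) = -7 + (v/(-13) - 3/v)**2 = -7 + (v*(-1/13) - 3/v)**2 = -7 + (-v/13 - 3/v)**2 = -7 + (-3/v - v/13)**2)
(B + A)*(P(121) + C) = (-84513 - 76036/3)*((-85/13 + 9/121**2 + (1/169)*121**2) + 416670) = -329575*((-85/13 + 9*(1/14641) + (1/169)*14641) + 416670)/3 = -329575*((-85/13 + 9/14641 + 14641/169) + 416670)/3 = -329575*(198182097/2474329 + 416670)/3 = -329575/3*1031176846527/2474329 = -113283369731378675/2474329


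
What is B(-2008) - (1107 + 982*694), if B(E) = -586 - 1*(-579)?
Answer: -682622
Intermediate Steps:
B(E) = -7 (B(E) = -586 + 579 = -7)
B(-2008) - (1107 + 982*694) = -7 - (1107 + 982*694) = -7 - (1107 + 681508) = -7 - 1*682615 = -7 - 682615 = -682622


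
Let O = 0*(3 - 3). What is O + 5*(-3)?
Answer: -15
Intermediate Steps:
O = 0 (O = 0*0 = 0)
O + 5*(-3) = 0 + 5*(-3) = 0 - 15 = -15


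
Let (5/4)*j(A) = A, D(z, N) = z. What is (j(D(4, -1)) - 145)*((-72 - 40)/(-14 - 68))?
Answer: -39704/205 ≈ -193.68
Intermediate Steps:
j(A) = 4*A/5
(j(D(4, -1)) - 145)*((-72 - 40)/(-14 - 68)) = ((⅘)*4 - 145)*((-72 - 40)/(-14 - 68)) = (16/5 - 145)*(-112/(-82)) = -(-79408)*(-1)/(5*82) = -709/5*56/41 = -39704/205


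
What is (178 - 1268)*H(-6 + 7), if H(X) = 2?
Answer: -2180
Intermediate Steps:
(178 - 1268)*H(-6 + 7) = (178 - 1268)*2 = -1090*2 = -2180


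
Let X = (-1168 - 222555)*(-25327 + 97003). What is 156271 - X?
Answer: 16035726019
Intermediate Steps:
X = -16035569748 (X = -223723*71676 = -16035569748)
156271 - X = 156271 - 1*(-16035569748) = 156271 + 16035569748 = 16035726019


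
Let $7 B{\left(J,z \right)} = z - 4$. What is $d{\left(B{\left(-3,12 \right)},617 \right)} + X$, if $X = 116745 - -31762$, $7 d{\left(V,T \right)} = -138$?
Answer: $\frac{1039411}{7} \approx 1.4849 \cdot 10^{5}$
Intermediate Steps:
$B{\left(J,z \right)} = - \frac{4}{7} + \frac{z}{7}$ ($B{\left(J,z \right)} = \frac{z - 4}{7} = \frac{-4 + z}{7} = - \frac{4}{7} + \frac{z}{7}$)
$d{\left(V,T \right)} = - \frac{138}{7}$ ($d{\left(V,T \right)} = \frac{1}{7} \left(-138\right) = - \frac{138}{7}$)
$X = 148507$ ($X = 116745 + 31762 = 148507$)
$d{\left(B{\left(-3,12 \right)},617 \right)} + X = - \frac{138}{7} + 148507 = \frac{1039411}{7}$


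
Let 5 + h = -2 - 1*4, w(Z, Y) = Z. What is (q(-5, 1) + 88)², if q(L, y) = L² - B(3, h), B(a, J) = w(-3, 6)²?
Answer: 10816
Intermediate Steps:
h = -11 (h = -5 + (-2 - 1*4) = -5 + (-2 - 4) = -5 - 6 = -11)
B(a, J) = 9 (B(a, J) = (-3)² = 9)
q(L, y) = -9 + L² (q(L, y) = L² - 1*9 = L² - 9 = -9 + L²)
(q(-5, 1) + 88)² = ((-9 + (-5)²) + 88)² = ((-9 + 25) + 88)² = (16 + 88)² = 104² = 10816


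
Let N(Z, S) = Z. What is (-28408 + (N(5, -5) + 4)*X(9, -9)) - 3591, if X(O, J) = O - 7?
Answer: -31981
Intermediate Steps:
X(O, J) = -7 + O
(-28408 + (N(5, -5) + 4)*X(9, -9)) - 3591 = (-28408 + (5 + 4)*(-7 + 9)) - 3591 = (-28408 + 9*2) - 3591 = (-28408 + 18) - 3591 = -28390 - 3591 = -31981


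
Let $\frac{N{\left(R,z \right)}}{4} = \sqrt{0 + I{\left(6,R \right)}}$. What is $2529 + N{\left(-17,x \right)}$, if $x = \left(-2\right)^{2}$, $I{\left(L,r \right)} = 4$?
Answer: $2537$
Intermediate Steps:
$x = 4$
$N{\left(R,z \right)} = 8$ ($N{\left(R,z \right)} = 4 \sqrt{0 + 4} = 4 \sqrt{4} = 4 \cdot 2 = 8$)
$2529 + N{\left(-17,x \right)} = 2529 + 8 = 2537$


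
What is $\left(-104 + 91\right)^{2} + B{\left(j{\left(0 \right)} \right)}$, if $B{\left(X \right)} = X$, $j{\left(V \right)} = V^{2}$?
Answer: $169$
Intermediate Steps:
$\left(-104 + 91\right)^{2} + B{\left(j{\left(0 \right)} \right)} = \left(-104 + 91\right)^{2} + 0^{2} = \left(-13\right)^{2} + 0 = 169 + 0 = 169$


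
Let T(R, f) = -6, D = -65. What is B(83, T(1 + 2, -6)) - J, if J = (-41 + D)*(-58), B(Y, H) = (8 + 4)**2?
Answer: -6004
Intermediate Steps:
B(Y, H) = 144 (B(Y, H) = 12**2 = 144)
J = 6148 (J = (-41 - 65)*(-58) = -106*(-58) = 6148)
B(83, T(1 + 2, -6)) - J = 144 - 1*6148 = 144 - 6148 = -6004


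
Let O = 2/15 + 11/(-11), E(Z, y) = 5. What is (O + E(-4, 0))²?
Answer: 3844/225 ≈ 17.084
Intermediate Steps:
O = -13/15 (O = 2*(1/15) + 11*(-1/11) = 2/15 - 1 = -13/15 ≈ -0.86667)
(O + E(-4, 0))² = (-13/15 + 5)² = (62/15)² = 3844/225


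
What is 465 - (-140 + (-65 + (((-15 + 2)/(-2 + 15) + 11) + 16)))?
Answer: 644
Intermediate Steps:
465 - (-140 + (-65 + (((-15 + 2)/(-2 + 15) + 11) + 16))) = 465 - (-140 + (-65 + ((-13/13 + 11) + 16))) = 465 - (-140 + (-65 + ((-13*1/13 + 11) + 16))) = 465 - (-140 + (-65 + ((-1 + 11) + 16))) = 465 - (-140 + (-65 + (10 + 16))) = 465 - (-140 + (-65 + 26)) = 465 - (-140 - 39) = 465 - 1*(-179) = 465 + 179 = 644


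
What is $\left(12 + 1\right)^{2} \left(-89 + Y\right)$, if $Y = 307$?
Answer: $36842$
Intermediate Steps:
$\left(12 + 1\right)^{2} \left(-89 + Y\right) = \left(12 + 1\right)^{2} \left(-89 + 307\right) = 13^{2} \cdot 218 = 169 \cdot 218 = 36842$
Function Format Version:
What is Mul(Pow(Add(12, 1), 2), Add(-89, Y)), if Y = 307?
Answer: 36842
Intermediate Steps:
Mul(Pow(Add(12, 1), 2), Add(-89, Y)) = Mul(Pow(Add(12, 1), 2), Add(-89, 307)) = Mul(Pow(13, 2), 218) = Mul(169, 218) = 36842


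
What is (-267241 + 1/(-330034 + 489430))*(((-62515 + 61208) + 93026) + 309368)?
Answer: -17085161672174845/159396 ≈ -1.0719e+11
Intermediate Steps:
(-267241 + 1/(-330034 + 489430))*(((-62515 + 61208) + 93026) + 309368) = (-267241 + 1/159396)*((-1307 + 93026) + 309368) = (-267241 + 1/159396)*(91719 + 309368) = -42597146435/159396*401087 = -17085161672174845/159396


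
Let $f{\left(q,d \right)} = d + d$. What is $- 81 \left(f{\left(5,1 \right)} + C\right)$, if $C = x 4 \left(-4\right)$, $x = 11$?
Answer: $14094$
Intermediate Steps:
$f{\left(q,d \right)} = 2 d$
$C = -176$ ($C = 11 \cdot 4 \left(-4\right) = 11 \left(-16\right) = -176$)
$- 81 \left(f{\left(5,1 \right)} + C\right) = - 81 \left(2 \cdot 1 - 176\right) = - 81 \left(2 - 176\right) = \left(-81\right) \left(-174\right) = 14094$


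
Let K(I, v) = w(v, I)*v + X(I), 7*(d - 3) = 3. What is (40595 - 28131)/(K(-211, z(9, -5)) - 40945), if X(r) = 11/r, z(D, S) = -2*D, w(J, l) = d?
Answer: -9204664/30283497 ≈ -0.30395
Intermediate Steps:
d = 24/7 (d = 3 + (1/7)*3 = 3 + 3/7 = 24/7 ≈ 3.4286)
w(J, l) = 24/7
K(I, v) = 11/I + 24*v/7 (K(I, v) = 24*v/7 + 11/I = 11/I + 24*v/7)
(40595 - 28131)/(K(-211, z(9, -5)) - 40945) = (40595 - 28131)/((11/(-211) + 24*(-2*9)/7) - 40945) = 12464/((11*(-1/211) + (24/7)*(-18)) - 40945) = 12464/((-11/211 - 432/7) - 40945) = 12464/(-91229/1477 - 40945) = 12464/(-60566994/1477) = 12464*(-1477/60566994) = -9204664/30283497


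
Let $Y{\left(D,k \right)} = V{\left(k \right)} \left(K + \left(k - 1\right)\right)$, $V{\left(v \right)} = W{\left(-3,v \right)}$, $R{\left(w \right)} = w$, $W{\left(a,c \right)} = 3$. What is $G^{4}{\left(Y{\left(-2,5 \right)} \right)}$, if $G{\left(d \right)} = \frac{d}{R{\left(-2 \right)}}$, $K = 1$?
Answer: $\frac{50625}{16} \approx 3164.1$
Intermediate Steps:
$V{\left(v \right)} = 3$
$Y{\left(D,k \right)} = 3 k$ ($Y{\left(D,k \right)} = 3 \left(1 + \left(k - 1\right)\right) = 3 \left(1 + \left(-1 + k\right)\right) = 3 k$)
$G{\left(d \right)} = - \frac{d}{2}$ ($G{\left(d \right)} = \frac{d}{-2} = d \left(- \frac{1}{2}\right) = - \frac{d}{2}$)
$G^{4}{\left(Y{\left(-2,5 \right)} \right)} = \left(- \frac{3 \cdot 5}{2}\right)^{4} = \left(\left(- \frac{1}{2}\right) 15\right)^{4} = \left(- \frac{15}{2}\right)^{4} = \frac{50625}{16}$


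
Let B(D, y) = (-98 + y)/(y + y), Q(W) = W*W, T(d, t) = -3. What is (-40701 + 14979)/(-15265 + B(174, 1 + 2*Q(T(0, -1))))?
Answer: 108604/64461 ≈ 1.6848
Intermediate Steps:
Q(W) = W²
B(D, y) = (-98 + y)/(2*y) (B(D, y) = (-98 + y)/((2*y)) = (-98 + y)*(1/(2*y)) = (-98 + y)/(2*y))
(-40701 + 14979)/(-15265 + B(174, 1 + 2*Q(T(0, -1)))) = (-40701 + 14979)/(-15265 + (-98 + (1 + 2*(-3)²))/(2*(1 + 2*(-3)²))) = -25722/(-15265 + (-98 + (1 + 2*9))/(2*(1 + 2*9))) = -25722/(-15265 + (-98 + (1 + 18))/(2*(1 + 18))) = -25722/(-15265 + (½)*(-98 + 19)/19) = -25722/(-15265 + (½)*(1/19)*(-79)) = -25722/(-15265 - 79/38) = -25722/(-580149/38) = -25722*(-38/580149) = 108604/64461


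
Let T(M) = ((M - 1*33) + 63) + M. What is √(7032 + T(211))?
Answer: 2*√1871 ≈ 86.510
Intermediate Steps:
T(M) = 30 + 2*M (T(M) = ((M - 33) + 63) + M = ((-33 + M) + 63) + M = (30 + M) + M = 30 + 2*M)
√(7032 + T(211)) = √(7032 + (30 + 2*211)) = √(7032 + (30 + 422)) = √(7032 + 452) = √7484 = 2*√1871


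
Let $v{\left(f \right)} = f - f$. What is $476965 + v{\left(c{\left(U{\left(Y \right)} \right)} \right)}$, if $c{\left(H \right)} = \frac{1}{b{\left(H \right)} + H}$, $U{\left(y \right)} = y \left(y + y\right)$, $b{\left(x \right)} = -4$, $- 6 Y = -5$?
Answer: $476965$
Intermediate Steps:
$Y = \frac{5}{6}$ ($Y = \left(- \frac{1}{6}\right) \left(-5\right) = \frac{5}{6} \approx 0.83333$)
$U{\left(y \right)} = 2 y^{2}$ ($U{\left(y \right)} = y 2 y = 2 y^{2}$)
$c{\left(H \right)} = \frac{1}{-4 + H}$
$v{\left(f \right)} = 0$
$476965 + v{\left(c{\left(U{\left(Y \right)} \right)} \right)} = 476965 + 0 = 476965$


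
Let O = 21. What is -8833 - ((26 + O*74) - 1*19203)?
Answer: 8790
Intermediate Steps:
-8833 - ((26 + O*74) - 1*19203) = -8833 - ((26 + 21*74) - 1*19203) = -8833 - ((26 + 1554) - 19203) = -8833 - (1580 - 19203) = -8833 - 1*(-17623) = -8833 + 17623 = 8790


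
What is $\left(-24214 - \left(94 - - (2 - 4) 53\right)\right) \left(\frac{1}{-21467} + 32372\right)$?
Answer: $- \frac{16818689156046}{21467} \approx -7.8347 \cdot 10^{8}$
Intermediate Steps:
$\left(-24214 - \left(94 - - (2 - 4) 53\right)\right) \left(\frac{1}{-21467} + 32372\right) = \left(-24214 - \left(94 - \left(-1\right) \left(-2\right) 53\right)\right) \left(- \frac{1}{21467} + 32372\right) = \left(-24214 + \left(2 \cdot 53 - 94\right)\right) \frac{694929723}{21467} = \left(-24214 + \left(106 - 94\right)\right) \frac{694929723}{21467} = \left(-24214 + 12\right) \frac{694929723}{21467} = \left(-24202\right) \frac{694929723}{21467} = - \frac{16818689156046}{21467}$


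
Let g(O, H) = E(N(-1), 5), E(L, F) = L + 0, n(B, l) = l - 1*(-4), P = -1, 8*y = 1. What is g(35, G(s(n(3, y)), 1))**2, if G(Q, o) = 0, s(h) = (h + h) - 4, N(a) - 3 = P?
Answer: 4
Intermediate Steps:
y = 1/8 (y = (1/8)*1 = 1/8 ≈ 0.12500)
N(a) = 2 (N(a) = 3 - 1 = 2)
n(B, l) = 4 + l (n(B, l) = l + 4 = 4 + l)
s(h) = -4 + 2*h (s(h) = 2*h - 4 = -4 + 2*h)
E(L, F) = L
g(O, H) = 2
g(35, G(s(n(3, y)), 1))**2 = 2**2 = 4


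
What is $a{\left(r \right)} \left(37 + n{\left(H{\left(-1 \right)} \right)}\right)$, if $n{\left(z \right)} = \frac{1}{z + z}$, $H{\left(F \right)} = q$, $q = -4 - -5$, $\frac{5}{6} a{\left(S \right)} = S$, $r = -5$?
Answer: $-225$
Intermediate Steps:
$a{\left(S \right)} = \frac{6 S}{5}$
$q = 1$ ($q = -4 + 5 = 1$)
$H{\left(F \right)} = 1$
$n{\left(z \right)} = \frac{1}{2 z}$
$a{\left(r \right)} \left(37 + n{\left(H{\left(-1 \right)} \right)}\right) = \frac{6}{5} \left(-5\right) \left(37 + \frac{1}{2 \cdot 1}\right) = - 6 \left(37 + \frac{1}{2} \cdot 1\right) = - 6 \left(37 + \frac{1}{2}\right) = \left(-6\right) \frac{75}{2} = -225$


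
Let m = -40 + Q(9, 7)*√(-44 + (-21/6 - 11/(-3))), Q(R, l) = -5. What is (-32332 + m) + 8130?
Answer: -24242 - 5*I*√1578/6 ≈ -24242.0 - 33.103*I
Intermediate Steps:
m = -40 - 5*I*√1578/6 (m = -40 - 5*√(-44 + (-21/6 - 11/(-3))) = -40 - 5*√(-44 + (-21*⅙ - 11*(-⅓))) = -40 - 5*√(-44 + (-7/2 + 11/3)) = -40 - 5*√(-44 + ⅙) = -40 - 5*I*√1578/6 ≈ -40.0 - 33.103*I)
(-32332 + m) + 8130 = (-32332 + (-40 - 5*I*√1578/6)) + 8130 = (-32372 - 5*I*√1578/6) + 8130 = -24242 - 5*I*√1578/6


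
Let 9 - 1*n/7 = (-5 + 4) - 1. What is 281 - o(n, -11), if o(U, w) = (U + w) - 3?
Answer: 218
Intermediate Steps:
n = 77 (n = 63 - 7*((-5 + 4) - 1) = 63 - 7*(-1 - 1) = 63 - 7*(-2) = 63 + 14 = 77)
o(U, w) = -3 + U + w
281 - o(n, -11) = 281 - (-3 + 77 - 11) = 281 - 1*63 = 281 - 63 = 218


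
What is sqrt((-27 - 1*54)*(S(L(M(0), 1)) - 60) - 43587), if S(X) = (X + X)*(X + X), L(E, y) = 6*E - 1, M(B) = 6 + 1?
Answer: 3*I*sqrt(64819) ≈ 763.79*I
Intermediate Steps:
M(B) = 7
L(E, y) = -1 + 6*E
S(X) = 4*X**2 (S(X) = (2*X)*(2*X) = 4*X**2)
sqrt((-27 - 1*54)*(S(L(M(0), 1)) - 60) - 43587) = sqrt((-27 - 1*54)*(4*(-1 + 6*7)**2 - 60) - 43587) = sqrt((-27 - 54)*(4*(-1 + 42)**2 - 60) - 43587) = sqrt(-81*(4*41**2 - 60) - 43587) = sqrt(-81*(4*1681 - 60) - 43587) = sqrt(-81*(6724 - 60) - 43587) = sqrt(-81*6664 - 43587) = sqrt(-539784 - 43587) = sqrt(-583371) = 3*I*sqrt(64819)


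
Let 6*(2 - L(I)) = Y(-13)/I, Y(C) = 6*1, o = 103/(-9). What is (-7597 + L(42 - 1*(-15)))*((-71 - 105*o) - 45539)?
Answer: 57675234100/171 ≈ 3.3728e+8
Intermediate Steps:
o = -103/9 (o = 103*(-1/9) = -103/9 ≈ -11.444)
Y(C) = 6
L(I) = 2 - 1/I
(-7597 + L(42 - 1*(-15)))*((-71 - 105*o) - 45539) = (-7597 + (2 - 1/(42 - 1*(-15))))*((-71 - 105*(-103/9)) - 45539) = (-7597 + (2 - 1/(42 + 15)))*((-71 + 3605/3) - 45539) = (-7597 + (2 - 1/57))*(3392/3 - 45539) = (-7597 + (2 - 1*1/57))*(-133225/3) = (-7597 + (2 - 1/57))*(-133225/3) = (-7597 + 113/57)*(-133225/3) = -432916/57*(-133225/3) = 57675234100/171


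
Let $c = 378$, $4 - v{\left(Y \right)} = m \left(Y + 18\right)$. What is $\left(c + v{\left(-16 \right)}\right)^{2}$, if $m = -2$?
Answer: $148996$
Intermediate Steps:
$v{\left(Y \right)} = 40 + 2 Y$ ($v{\left(Y \right)} = 4 - - 2 \left(Y + 18\right) = 4 - - 2 \left(18 + Y\right) = 4 - \left(-36 - 2 Y\right) = 4 + \left(36 + 2 Y\right) = 40 + 2 Y$)
$\left(c + v{\left(-16 \right)}\right)^{2} = \left(378 + \left(40 + 2 \left(-16\right)\right)\right)^{2} = \left(378 + \left(40 - 32\right)\right)^{2} = \left(378 + 8\right)^{2} = 386^{2} = 148996$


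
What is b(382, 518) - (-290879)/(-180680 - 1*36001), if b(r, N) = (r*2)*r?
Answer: 63237625609/216681 ≈ 2.9185e+5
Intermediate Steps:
b(r, N) = 2*r² (b(r, N) = (2*r)*r = 2*r²)
b(382, 518) - (-290879)/(-180680 - 1*36001) = 2*382² - (-290879)/(-180680 - 1*36001) = 2*145924 - (-290879)/(-180680 - 36001) = 291848 - (-290879)/(-216681) = 291848 - (-290879)*(-1)/216681 = 291848 - 1*290879/216681 = 291848 - 290879/216681 = 63237625609/216681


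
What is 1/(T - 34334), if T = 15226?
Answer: -1/19108 ≈ -5.2334e-5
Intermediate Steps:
1/(T - 34334) = 1/(15226 - 34334) = 1/(-19108) = -1/19108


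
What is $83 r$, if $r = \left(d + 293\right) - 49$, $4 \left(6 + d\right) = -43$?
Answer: $\frac{75447}{4} \approx 18862.0$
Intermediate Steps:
$d = - \frac{67}{4}$ ($d = -6 + \frac{1}{4} \left(-43\right) = -6 - \frac{43}{4} = - \frac{67}{4} \approx -16.75$)
$r = \frac{909}{4}$ ($r = \left(- \frac{67}{4} + 293\right) - 49 = \frac{1105}{4} - 49 = \frac{909}{4} \approx 227.25$)
$83 r = 83 \cdot \frac{909}{4} = \frac{75447}{4}$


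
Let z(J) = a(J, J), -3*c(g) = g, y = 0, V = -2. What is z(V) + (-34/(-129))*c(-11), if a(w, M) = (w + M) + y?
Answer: -1174/387 ≈ -3.0336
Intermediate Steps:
c(g) = -g/3
a(w, M) = M + w (a(w, M) = (w + M) + 0 = (M + w) + 0 = M + w)
z(J) = 2*J (z(J) = J + J = 2*J)
z(V) + (-34/(-129))*c(-11) = 2*(-2) + (-34/(-129))*(-⅓*(-11)) = -4 - 34*(-1/129)*(11/3) = -4 + (34/129)*(11/3) = -4 + 374/387 = -1174/387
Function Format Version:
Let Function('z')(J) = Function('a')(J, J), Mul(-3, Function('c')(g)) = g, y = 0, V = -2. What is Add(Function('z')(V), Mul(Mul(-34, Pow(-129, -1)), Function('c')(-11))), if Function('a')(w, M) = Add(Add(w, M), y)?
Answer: Rational(-1174, 387) ≈ -3.0336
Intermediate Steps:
Function('c')(g) = Mul(Rational(-1, 3), g)
Function('a')(w, M) = Add(M, w) (Function('a')(w, M) = Add(Add(w, M), 0) = Add(Add(M, w), 0) = Add(M, w))
Function('z')(J) = Mul(2, J) (Function('z')(J) = Add(J, J) = Mul(2, J))
Add(Function('z')(V), Mul(Mul(-34, Pow(-129, -1)), Function('c')(-11))) = Add(Mul(2, -2), Mul(Mul(-34, Pow(-129, -1)), Mul(Rational(-1, 3), -11))) = Add(-4, Mul(Mul(-34, Rational(-1, 129)), Rational(11, 3))) = Add(-4, Mul(Rational(34, 129), Rational(11, 3))) = Add(-4, Rational(374, 387)) = Rational(-1174, 387)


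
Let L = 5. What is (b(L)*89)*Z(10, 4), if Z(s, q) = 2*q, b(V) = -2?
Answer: -1424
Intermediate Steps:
(b(L)*89)*Z(10, 4) = (-2*89)*(2*4) = -178*8 = -1424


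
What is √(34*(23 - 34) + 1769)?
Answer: 3*√155 ≈ 37.350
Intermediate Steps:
√(34*(23 - 34) + 1769) = √(34*(-11) + 1769) = √(-374 + 1769) = √1395 = 3*√155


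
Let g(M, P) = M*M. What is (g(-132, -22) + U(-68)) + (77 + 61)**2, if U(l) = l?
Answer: 36400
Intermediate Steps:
g(M, P) = M**2
(g(-132, -22) + U(-68)) + (77 + 61)**2 = ((-132)**2 - 68) + (77 + 61)**2 = (17424 - 68) + 138**2 = 17356 + 19044 = 36400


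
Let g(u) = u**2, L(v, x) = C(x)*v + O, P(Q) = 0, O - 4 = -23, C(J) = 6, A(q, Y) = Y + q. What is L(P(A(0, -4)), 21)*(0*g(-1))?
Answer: 0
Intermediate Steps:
O = -19 (O = 4 - 23 = -19)
L(v, x) = -19 + 6*v (L(v, x) = 6*v - 19 = -19 + 6*v)
L(P(A(0, -4)), 21)*(0*g(-1)) = (-19 + 6*0)*(0*(-1)**2) = (-19 + 0)*(0*1) = -19*0 = 0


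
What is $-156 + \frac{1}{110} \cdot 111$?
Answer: $- \frac{17049}{110} \approx -154.99$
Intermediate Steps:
$-156 + \frac{1}{110} \cdot 111 = -156 + \frac{111}{110} = - \frac{17049}{110}$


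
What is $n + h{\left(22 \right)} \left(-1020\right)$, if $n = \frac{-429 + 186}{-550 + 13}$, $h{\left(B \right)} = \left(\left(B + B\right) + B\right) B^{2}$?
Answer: $- \frac{5832335439}{179} \approx -3.2583 \cdot 10^{7}$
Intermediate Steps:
$h{\left(B \right)} = 3 B^{3}$ ($h{\left(B \right)} = \left(2 B + B\right) B^{2} = 3 B B^{2} = 3 B^{3}$)
$n = \frac{81}{179}$ ($n = - \frac{243}{-537} = \left(-243\right) \left(- \frac{1}{537}\right) = \frac{81}{179} \approx 0.45251$)
$n + h{\left(22 \right)} \left(-1020\right) = \frac{81}{179} + 3 \cdot 22^{3} \left(-1020\right) = \frac{81}{179} + 3 \cdot 10648 \left(-1020\right) = \frac{81}{179} + 31944 \left(-1020\right) = \frac{81}{179} - 32582880 = - \frac{5832335439}{179}$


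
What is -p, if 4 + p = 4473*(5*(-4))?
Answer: 89464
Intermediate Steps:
p = -89464 (p = -4 + 4473*(5*(-4)) = -4 + 4473*(-20) = -4 - 89460 = -89464)
-p = -1*(-89464) = 89464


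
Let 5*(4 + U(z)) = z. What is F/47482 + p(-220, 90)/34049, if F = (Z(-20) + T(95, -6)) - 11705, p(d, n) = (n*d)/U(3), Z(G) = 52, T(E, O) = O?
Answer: -2047895947/27484148506 ≈ -0.074512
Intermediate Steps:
U(z) = -4 + z/5
p(d, n) = -5*d*n/17 (p(d, n) = (n*d)/(-4 + (1/5)*3) = (d*n)/(-4 + 3/5) = (d*n)/(-17/5) = (d*n)*(-5/17) = -5*d*n/17)
F = -11659 (F = (52 - 6) - 11705 = 46 - 11705 = -11659)
F/47482 + p(-220, 90)/34049 = -11659/47482 - 5/17*(-220)*90/34049 = -11659*1/47482 + (99000/17)*(1/34049) = -11659/47482 + 99000/578833 = -2047895947/27484148506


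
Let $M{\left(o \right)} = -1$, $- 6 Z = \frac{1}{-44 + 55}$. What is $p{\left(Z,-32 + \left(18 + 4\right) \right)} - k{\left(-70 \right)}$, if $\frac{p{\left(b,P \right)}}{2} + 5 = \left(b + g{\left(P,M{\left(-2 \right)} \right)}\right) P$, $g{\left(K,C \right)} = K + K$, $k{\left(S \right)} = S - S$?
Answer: $\frac{12880}{33} \approx 390.3$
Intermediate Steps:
$k{\left(S \right)} = 0$
$Z = - \frac{1}{66}$ ($Z = - \frac{1}{6 \left(-44 + 55\right)} = - \frac{1}{6 \cdot 11} = \left(- \frac{1}{6}\right) \frac{1}{11} = - \frac{1}{66} \approx -0.015152$)
$g{\left(K,C \right)} = 2 K$
$p{\left(b,P \right)} = -10 + 2 P \left(b + 2 P\right)$ ($p{\left(b,P \right)} = -10 + 2 \left(b + 2 P\right) P = -10 + 2 P \left(b + 2 P\right)$)
$p{\left(Z,-32 + \left(18 + 4\right) \right)} - k{\left(-70 \right)} = \left(-10 + 4 \left(-32 + \left(18 + 4\right)\right)^{2} + 2 \left(-32 + \left(18 + 4\right)\right) \left(- \frac{1}{66}\right)\right) - 0 = \left(-10 + 4 \left(-32 + 22\right)^{2} + 2 \left(-32 + 22\right) \left(- \frac{1}{66}\right)\right) + 0 = \left(-10 + 4 \left(-10\right)^{2} + 2 \left(-10\right) \left(- \frac{1}{66}\right)\right) + 0 = \left(-10 + 4 \cdot 100 + \frac{10}{33}\right) + 0 = \left(-10 + 400 + \frac{10}{33}\right) + 0 = \frac{12880}{33} + 0 = \frac{12880}{33}$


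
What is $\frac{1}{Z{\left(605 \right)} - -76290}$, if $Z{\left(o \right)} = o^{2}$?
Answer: $\frac{1}{442315} \approx 2.2608 \cdot 10^{-6}$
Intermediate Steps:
$\frac{1}{Z{\left(605 \right)} - -76290} = \frac{1}{605^{2} - -76290} = \frac{1}{366025 + 76290} = \frac{1}{442315}$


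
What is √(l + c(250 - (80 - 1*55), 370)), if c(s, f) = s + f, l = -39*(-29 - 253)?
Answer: √11593 ≈ 107.67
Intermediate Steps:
l = 10998 (l = -39*(-282) = 10998)
c(s, f) = f + s
√(l + c(250 - (80 - 1*55), 370)) = √(10998 + (370 + (250 - (80 - 1*55)))) = √(10998 + (370 + (250 - (80 - 55)))) = √(10998 + (370 + (250 - 1*25))) = √(10998 + (370 + (250 - 25))) = √(10998 + (370 + 225)) = √(10998 + 595) = √11593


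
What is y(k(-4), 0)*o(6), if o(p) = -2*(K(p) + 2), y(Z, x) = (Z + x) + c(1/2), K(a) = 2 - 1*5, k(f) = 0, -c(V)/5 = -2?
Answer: 20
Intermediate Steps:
c(V) = 10 (c(V) = -5*(-2) = 10)
K(a) = -3 (K(a) = 2 - 5 = -3)
y(Z, x) = 10 + Z + x (y(Z, x) = (Z + x) + 10 = 10 + Z + x)
o(p) = 2 (o(p) = -2*(-3 + 2) = -2*(-1) = 2)
y(k(-4), 0)*o(6) = (10 + 0 + 0)*2 = 10*2 = 20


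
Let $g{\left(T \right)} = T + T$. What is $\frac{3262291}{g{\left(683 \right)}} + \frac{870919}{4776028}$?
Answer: $\frac{7790991417751}{3262027124} \approx 2388.4$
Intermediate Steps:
$g{\left(T \right)} = 2 T$
$\frac{3262291}{g{\left(683 \right)}} + \frac{870919}{4776028} = \frac{3262291}{2 \cdot 683} + \frac{870919}{4776028} = \frac{3262291}{1366} + 870919 \cdot \frac{1}{4776028} = 3262291 \cdot \frac{1}{1366} + \frac{870919}{4776028} = \frac{3262291}{1366} + \frac{870919}{4776028} = \frac{7790991417751}{3262027124}$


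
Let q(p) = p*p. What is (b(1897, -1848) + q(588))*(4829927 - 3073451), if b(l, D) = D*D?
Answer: 6605839251648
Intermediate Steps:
q(p) = p²
b(l, D) = D²
(b(1897, -1848) + q(588))*(4829927 - 3073451) = ((-1848)² + 588²)*(4829927 - 3073451) = (3415104 + 345744)*1756476 = 3760848*1756476 = 6605839251648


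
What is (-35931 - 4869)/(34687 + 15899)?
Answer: -6800/8431 ≈ -0.80655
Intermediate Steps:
(-35931 - 4869)/(34687 + 15899) = -40800/50586 = -40800*1/50586 = -6800/8431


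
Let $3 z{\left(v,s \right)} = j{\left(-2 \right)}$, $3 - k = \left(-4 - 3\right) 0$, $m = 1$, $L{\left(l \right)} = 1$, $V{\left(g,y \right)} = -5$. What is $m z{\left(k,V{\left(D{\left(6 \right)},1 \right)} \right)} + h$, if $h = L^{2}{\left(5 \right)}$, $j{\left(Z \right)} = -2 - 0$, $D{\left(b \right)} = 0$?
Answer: $\frac{1}{3} \approx 0.33333$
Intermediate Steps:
$j{\left(Z \right)} = -2$ ($j{\left(Z \right)} = -2 + 0 = -2$)
$k = 3$ ($k = 3 - \left(-4 - 3\right) 0 = 3 - \left(-7\right) 0 = 3 - 0 = 3 + 0 = 3$)
$h = 1$ ($h = 1^{2} = 1$)
$z{\left(v,s \right)} = - \frac{2}{3}$ ($z{\left(v,s \right)} = \frac{1}{3} \left(-2\right) = - \frac{2}{3}$)
$m z{\left(k,V{\left(D{\left(6 \right)},1 \right)} \right)} + h = 1 \left(- \frac{2}{3}\right) + 1 = - \frac{2}{3} + 1 = \frac{1}{3}$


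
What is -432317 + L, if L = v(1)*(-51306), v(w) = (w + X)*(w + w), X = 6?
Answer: -1150601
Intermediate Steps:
v(w) = 2*w*(6 + w) (v(w) = (w + 6)*(w + w) = (6 + w)*(2*w) = 2*w*(6 + w))
L = -718284 (L = (2*1*(6 + 1))*(-51306) = (2*1*7)*(-51306) = 14*(-51306) = -718284)
-432317 + L = -432317 - 718284 = -1150601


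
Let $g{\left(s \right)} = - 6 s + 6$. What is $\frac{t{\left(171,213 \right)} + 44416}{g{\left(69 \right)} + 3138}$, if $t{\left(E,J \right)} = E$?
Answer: $\frac{44587}{2730} \approx 16.332$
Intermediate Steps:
$g{\left(s \right)} = 6 - 6 s$
$\frac{t{\left(171,213 \right)} + 44416}{g{\left(69 \right)} + 3138} = \frac{171 + 44416}{\left(6 - 414\right) + 3138} = \frac{44587}{\left(6 - 414\right) + 3138} = \frac{44587}{-408 + 3138} = \frac{44587}{2730}$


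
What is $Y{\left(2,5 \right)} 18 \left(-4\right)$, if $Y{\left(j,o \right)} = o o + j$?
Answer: $-1944$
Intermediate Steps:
$Y{\left(j,o \right)} = j + o^{2}$ ($Y{\left(j,o \right)} = o^{2} + j = j + o^{2}$)
$Y{\left(2,5 \right)} 18 \left(-4\right) = \left(2 + 5^{2}\right) 18 \left(-4\right) = \left(2 + 25\right) 18 \left(-4\right) = 27 \cdot 18 \left(-4\right) = 486 \left(-4\right) = -1944$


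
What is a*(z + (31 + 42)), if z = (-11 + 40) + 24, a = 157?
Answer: 19782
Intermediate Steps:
z = 53 (z = 29 + 24 = 53)
a*(z + (31 + 42)) = 157*(53 + (31 + 42)) = 157*(53 + 73) = 157*126 = 19782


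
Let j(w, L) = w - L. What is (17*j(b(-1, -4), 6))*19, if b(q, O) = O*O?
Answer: 3230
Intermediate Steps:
b(q, O) = O**2
(17*j(b(-1, -4), 6))*19 = (17*((-4)**2 - 1*6))*19 = (17*(16 - 6))*19 = (17*10)*19 = 170*19 = 3230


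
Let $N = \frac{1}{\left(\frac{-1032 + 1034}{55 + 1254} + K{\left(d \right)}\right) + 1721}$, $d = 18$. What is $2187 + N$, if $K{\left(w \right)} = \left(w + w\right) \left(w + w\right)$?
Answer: $\frac{8637021994}{3949255} \approx 2187.0$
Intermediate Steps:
$K{\left(w \right)} = 4 w^{2}$ ($K{\left(w \right)} = 2 w 2 w = 4 w^{2}$)
$N = \frac{1309}{3949255}$ ($N = \frac{1}{\left(\frac{-1032 + 1034}{55 + 1254} + 4 \cdot 18^{2}\right) + 1721} = \frac{1}{\left(\frac{2}{1309} + 4 \cdot 324\right) + 1721} = \frac{1}{\left(2 \cdot \frac{1}{1309} + 1296\right) + 1721} = \frac{1}{\left(\frac{2}{1309} + 1296\right) + 1721} = \frac{1}{\frac{1696466}{1309} + 1721} = \frac{1}{\frac{3949255}{1309}} = \frac{1309}{3949255} \approx 0.00033145$)
$2187 + N = 2187 + \frac{1309}{3949255} = \frac{8637021994}{3949255}$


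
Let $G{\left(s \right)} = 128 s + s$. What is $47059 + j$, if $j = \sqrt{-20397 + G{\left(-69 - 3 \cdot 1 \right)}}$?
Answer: $47059 + i \sqrt{29685} \approx 47059.0 + 172.29 i$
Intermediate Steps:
$G{\left(s \right)} = 129 s$
$j = i \sqrt{29685}$ ($j = \sqrt{-20397 + 129 \left(-69 - 3 \cdot 1\right)} = \sqrt{-20397 + 129 \left(-69 - 3\right)} = \sqrt{-20397 + 129 \left(-72\right)} = \sqrt{-20397 - 9288} = \sqrt{-29685} = i \sqrt{29685} \approx 172.29 i$)
$47059 + j = 47059 + i \sqrt{29685}$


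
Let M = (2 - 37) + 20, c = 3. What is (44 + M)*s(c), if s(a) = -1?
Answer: -29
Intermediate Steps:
M = -15 (M = -35 + 20 = -15)
(44 + M)*s(c) = (44 - 15)*(-1) = 29*(-1) = -29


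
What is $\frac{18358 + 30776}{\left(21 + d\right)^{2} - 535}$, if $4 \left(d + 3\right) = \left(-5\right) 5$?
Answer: $- \frac{262048}{2117} \approx -123.78$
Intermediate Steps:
$d = - \frac{37}{4}$ ($d = -3 + \frac{\left(-5\right) 5}{4} = -3 + \frac{1}{4} \left(-25\right) = -3 - \frac{25}{4} = - \frac{37}{4} \approx -9.25$)
$\frac{18358 + 30776}{\left(21 + d\right)^{2} - 535} = \frac{18358 + 30776}{\left(21 - \frac{37}{4}\right)^{2} - 535} = \frac{49134}{\left(\frac{47}{4}\right)^{2} - 535} = \frac{49134}{\frac{2209}{16} - 535} = \frac{49134}{- \frac{6351}{16}} = 49134 \left(- \frac{16}{6351}\right) = - \frac{262048}{2117}$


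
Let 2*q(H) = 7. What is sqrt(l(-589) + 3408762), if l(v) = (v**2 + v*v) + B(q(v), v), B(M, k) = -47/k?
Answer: sqrt(1423279509967)/589 ≈ 2025.5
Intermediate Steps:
q(H) = 7/2 (q(H) = (1/2)*7 = 7/2)
l(v) = -47/v + 2*v**2 (l(v) = (v**2 + v*v) - 47/v = (v**2 + v**2) - 47/v = 2*v**2 - 47/v = -47/v + 2*v**2)
sqrt(l(-589) + 3408762) = sqrt((-47 + 2*(-589)**3)/(-589) + 3408762) = sqrt(-(-47 + 2*(-204336469))/589 + 3408762) = sqrt(-(-47 - 408672938)/589 + 3408762) = sqrt(-1/589*(-408672985) + 3408762) = sqrt(408672985/589 + 3408762) = sqrt(2416433803/589) = sqrt(1423279509967)/589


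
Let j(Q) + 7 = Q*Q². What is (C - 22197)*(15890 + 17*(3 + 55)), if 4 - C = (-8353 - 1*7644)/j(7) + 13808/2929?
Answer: -91969525630673/246036 ≈ -3.7381e+8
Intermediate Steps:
j(Q) = -7 + Q³ (j(Q) = -7 + Q*Q² = -7 + Q³)
C = 46152301/984144 (C = 4 - ((-8353 - 1*7644)/(-7 + 7³) + 13808/2929) = 4 - ((-8353 - 7644)/(-7 + 343) + 13808*(1/2929)) = 4 - (-15997/336 + 13808/2929) = 4 - 1*(-42215725/984144) = 4 + 42215725/984144 = 46152301/984144 ≈ 46.896)
(C - 22197)*(15890 + 17*(3 + 55)) = (46152301/984144 - 22197)*(15890 + 17*(3 + 55)) = -21798892067*(15890 + 17*58)/984144 = -21798892067*(15890 + 986)/984144 = -21798892067/984144*16876 = -91969525630673/246036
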